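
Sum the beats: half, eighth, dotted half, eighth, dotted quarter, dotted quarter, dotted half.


Let's work it out.
Beat values:
  half = 2 beats
  eighth = 0.5 beats
  dotted half = 3 beats
  eighth = 0.5 beats
  dotted quarter = 1.5 beats
  dotted quarter = 1.5 beats
  dotted half = 3 beats
Sum = 2 + 0.5 + 3 + 0.5 + 1.5 + 1.5 + 3
= 12 beats


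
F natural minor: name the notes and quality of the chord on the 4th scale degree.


Step by step:
F natural minor scale: F G Ab Bb C Db Eb
Diatonic triad on degree 4 stacks scale notes 4, 6, 1: Bb Db F
Bb→Db = 3 semitones; Bb→F = 7 semitones → minor triad
= Bb Db F (minor)


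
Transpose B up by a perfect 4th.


Solution.
perfect 4th: 4 letter names, 5 semitones
Letter: B + 3 → E
Pitch: B + 5 semitones, spelled as an E → E
= E


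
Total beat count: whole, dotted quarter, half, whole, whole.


Let's work it out.
Beat values:
  whole = 4 beats
  dotted quarter = 1.5 beats
  half = 2 beats
  whole = 4 beats
  whole = 4 beats
Sum = 4 + 1.5 + 2 + 4 + 4
= 15.5 beats


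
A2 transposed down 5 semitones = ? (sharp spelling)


Step by step:
A2: chromatic position 9 in octave 2 → absolute = 2×12 + 9 = 33
Transpose down 5: 33 - 5 = 28
28 = 2×12 + 4 → E in octave 2
Result = E2


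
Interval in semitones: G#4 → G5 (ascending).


Absolute semitone position = octave×12 + chromatic position
G#4: 4×12 + 8 = 56
G5: 5×12 + 7 = 67
Difference = 67 - 56 = 11
= 11 semitones


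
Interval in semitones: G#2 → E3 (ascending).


Working:
Absolute semitone position = octave×12 + chromatic position
G#2: 2×12 + 8 = 32
E3: 3×12 + 4 = 40
Difference = 40 - 32 = 8
= 8 semitones


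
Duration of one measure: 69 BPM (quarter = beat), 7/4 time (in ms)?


Solution.
Quarter-note beat duration = 60000 / 69 ms
Beats per measure (7/4) = 7
One measure = 7 × 60000 / 69 = 420000 / 69 ms
= 6087.0 ms


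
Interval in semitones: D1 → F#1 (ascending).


Working:
Absolute semitone position = octave×12 + chromatic position
D1: 1×12 + 2 = 14
F#1: 1×12 + 6 = 18
Difference = 18 - 14 = 4
= 4 semitones


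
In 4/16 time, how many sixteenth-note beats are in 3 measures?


Let's work it out.
Time signature 4/16: the bottom number 16 means the sixteenth note gets one count
The top number 4 means 4 sixteenth-note beats per measure
Total = 4 × 3 measures
= 12 sixteenth-note beats


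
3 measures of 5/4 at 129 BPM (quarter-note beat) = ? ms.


Reasoning:
Quarter-note beat duration = 60000 / 129 ms
Beats per measure (5/4) = 5
One measure = 5 × 60000 / 129 = 300000 / 129 ms
3 measures = 3 × 300000 / 129 = 900000 / 129
= 6976.7 ms


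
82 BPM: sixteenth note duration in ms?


Reasoning:
One quarter-note beat = 60000 / BPM = 60000 / 82 ms
Sixteenth note = 1/4 × quarter note
Duration = 1/4 × 60000 / 82 = 15000 / 82
= 182.9 ms


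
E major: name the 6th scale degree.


Major scale pattern: W-W-H-W-W-W-H (2-2-1-2-2-2-1 semitones)
Starting from E:
  E + 2 semitones → F#
  F# + 2 semitones → G#
  G# + 1 semitone → A
  A + 2 semitones → B
  B + 2 semitones → C#
  C# + 2 semitones → D#
  D# + 1 semitone → E
Scale: E F# G# A B C# D#
Degree 6 = C#


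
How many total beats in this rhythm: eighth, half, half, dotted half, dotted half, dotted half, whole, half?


Let's work it out.
Beat values:
  eighth = 0.5 beats
  half = 2 beats
  half = 2 beats
  dotted half = 3 beats
  dotted half = 3 beats
  dotted half = 3 beats
  whole = 4 beats
  half = 2 beats
Sum = 0.5 + 2 + 2 + 3 + 3 + 3 + 4 + 2
= 19.5 beats


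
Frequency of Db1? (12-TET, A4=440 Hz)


Reasoning:
f = 440 × 2^(n/12) where n = semitones from A4
Db1: -44 semitones from A4
f = 440 × 2^(-44/12)
f = 34.65 Hz


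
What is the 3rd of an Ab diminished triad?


Diminished triad = root + minor 3rd (3 semitones) + diminished 5th (6 semitones)
A triad on Ab stacks thirds, so the chord tones use letter names A-C-E
Root: Ab
Minor 3rd above Ab: Cb
Diminished 5th above Ab: Ebb
The 3rd = Cb


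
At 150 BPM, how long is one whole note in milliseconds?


One quarter-note beat = 60000 / BPM = 60000 / 150 ms
Whole note = 4 × quarter note
Duration = 4 × 60000 / 150 = 240000 / 150
= 1600.0 ms


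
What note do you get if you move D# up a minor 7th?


Step by step:
minor 7th: 7 letter names, 10 semitones
Letter: D + 6 → C
Pitch: D# + 10 semitones, spelled as a C → C#
= C#


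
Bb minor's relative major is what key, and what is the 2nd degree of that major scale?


Reasoning:
The relative major shares the key signature and is a minor 3rd above the minor tonic
A minor 3rd above Bb is Db
→ relative major of Bb minor is Db major
Db major scale: Db Eb F Gb Ab Bb C
= Db major; 2nd degree = Eb


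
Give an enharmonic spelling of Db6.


Step by step:
Enharmonic notes sound the same pitch but are spelled with different letter names
Db and C# name the same pitch class
= C#6


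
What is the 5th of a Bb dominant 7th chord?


Dominant 7th chord = root + major 3rd + perfect 5th + minor 7th
Seventh chords stack in thirds, so the letter names are B-D-F-A
Root: Bb
Major 3rd above Bb: D
Perfect 5th above Bb: F
Minor 7th above Bb: Ab
The 5th = F


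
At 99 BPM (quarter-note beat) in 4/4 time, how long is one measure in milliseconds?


Working:
Quarter-note beat duration = 60000 / 99 ms
Beats per measure (4/4) = 4
One measure = 4 × 60000 / 99 = 240000 / 99 ms
= 2424.2 ms


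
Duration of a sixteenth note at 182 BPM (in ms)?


One quarter-note beat = 60000 / BPM = 60000 / 182 ms
Sixteenth note = 1/4 × quarter note
Duration = 1/4 × 60000 / 182 = 15000 / 182
= 82.4 ms


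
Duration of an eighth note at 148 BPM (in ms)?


Solution.
One quarter-note beat = 60000 / BPM = 60000 / 148 ms
Eighth note = 1/2 × quarter note
Duration = 1/2 × 60000 / 148 = 30000 / 148
= 202.7 ms


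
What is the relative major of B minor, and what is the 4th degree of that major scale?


Solution.
The relative major shares the key signature and is a minor 3rd above the minor tonic
A minor 3rd above B is D
→ relative major of B minor is D major
D major scale: D E F# G A B C#
= D major; 4th degree = G


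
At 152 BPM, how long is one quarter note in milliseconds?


Let's work it out.
One quarter-note beat = 60000 / BPM = 60000 / 152 ms
Duration = 60000 / 152
= 394.7 ms


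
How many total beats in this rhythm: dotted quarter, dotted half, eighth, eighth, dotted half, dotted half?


Let's work it out.
Beat values:
  dotted quarter = 1.5 beats
  dotted half = 3 beats
  eighth = 0.5 beats
  eighth = 0.5 beats
  dotted half = 3 beats
  dotted half = 3 beats
Sum = 1.5 + 3 + 0.5 + 0.5 + 3 + 3
= 11.5 beats


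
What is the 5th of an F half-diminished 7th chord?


Step by step:
Half-diminished 7th chord = root + minor 3rd + diminished 5th + minor 7th
Seventh chords stack in thirds, so the letter names are F-A-C-E
Root: F
Minor 3rd above F: Ab
Diminished 5th above F: Cb
Minor 7th above F: Eb
The 5th = Cb


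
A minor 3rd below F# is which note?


Working:
A 3rd spans 3 letter names, so from F we land on D
A minor 3rd = 3 semitones below F#
Spell D at that pitch: D#
= D#


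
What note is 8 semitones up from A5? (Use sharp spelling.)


Reasoning:
A5: chromatic position 9 in octave 5 → absolute = 5×12 + 9 = 69
Transpose up 8: 69 + 8 = 77
77 = 6×12 + 5 → F in octave 6
Result = F6


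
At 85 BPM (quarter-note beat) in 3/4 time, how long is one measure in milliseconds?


Quarter-note beat duration = 60000 / 85 ms
Beats per measure (3/4) = 3
One measure = 3 × 60000 / 85 = 180000 / 85 ms
= 2117.6 ms


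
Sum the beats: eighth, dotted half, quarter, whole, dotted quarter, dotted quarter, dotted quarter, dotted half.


Working:
Beat values:
  eighth = 0.5 beats
  dotted half = 3 beats
  quarter = 1 beat
  whole = 4 beats
  dotted quarter = 1.5 beats
  dotted quarter = 1.5 beats
  dotted quarter = 1.5 beats
  dotted half = 3 beats
Sum = 0.5 + 3 + 1 + 4 + 1.5 + 1.5 + 1.5 + 3
= 16 beats


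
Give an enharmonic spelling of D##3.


Let's work it out.
Enharmonic notes sound the same pitch but are spelled with different letter names
D## and E name the same pitch class
= E3


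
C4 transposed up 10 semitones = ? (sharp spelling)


C4: chromatic position 0 in octave 4 → absolute = 4×12 + 0 = 48
Transpose up 10: 48 + 10 = 58
58 = 4×12 + 10 → A# in octave 4
Result = A#4


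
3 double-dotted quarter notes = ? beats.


Reasoning:
Base quarter note = 1 beat
Dot 1 adds half the previous value: +1/2
Dot 2 adds half the previous value: +1/4
One double-dotted quarter = 1 + 1/2 + 1/4 = 7/4
3 of them = 3 × 7/4 = 21/4
= 21/4 beats


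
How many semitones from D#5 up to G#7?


Solution.
Absolute semitone position = octave×12 + chromatic position
D#5: 5×12 + 3 = 63
G#7: 7×12 + 8 = 92
Difference = 92 - 63 = 29
= 29 semitones


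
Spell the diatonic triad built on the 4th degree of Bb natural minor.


Working:
Bb natural minor scale: Bb C Db Eb F Gb Ab
Diatonic triad on degree 4 stacks scale notes 4, 6, 1: Eb Gb Bb
Eb→Gb = 3 semitones; Eb→Bb = 7 semitones → minor triad
= Eb Gb Bb (minor)


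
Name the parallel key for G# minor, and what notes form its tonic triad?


Parallel keys share the same tonic but differ in mode
G# minor → parallel is G# major
Tonic triad of G# major = G# B# D#
= G# major; triad = G# B# D#


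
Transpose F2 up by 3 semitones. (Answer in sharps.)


Let's work it out.
F2: chromatic position 5 in octave 2 → absolute = 2×12 + 5 = 29
Transpose up 3: 29 + 3 = 32
32 = 2×12 + 8 → G# in octave 2
Result = G#2


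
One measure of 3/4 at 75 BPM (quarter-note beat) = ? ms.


Let's work it out.
Quarter-note beat duration = 60000 / 75 ms
Beats per measure (3/4) = 3
One measure = 3 × 60000 / 75 = 180000 / 75 ms
= 2400.0 ms


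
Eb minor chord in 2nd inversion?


Root position: Eb Gb Bb
2nd inversion: move root and 3rd up an octave
Bass note: Bb
Notes (bottom to top) = Bb Eb Gb


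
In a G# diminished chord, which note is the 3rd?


Diminished triad = root + minor 3rd (3 semitones) + diminished 5th (6 semitones)
A triad on G# stacks thirds, so the chord tones use letter names G-B-D
Root: G#
Minor 3rd above G#: B
Diminished 5th above G#: D
The 3rd = B


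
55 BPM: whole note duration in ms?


Let's work it out.
One quarter-note beat = 60000 / BPM = 60000 / 55 ms
Whole note = 4 × quarter note
Duration = 4 × 60000 / 55 = 240000 / 55
= 4363.6 ms


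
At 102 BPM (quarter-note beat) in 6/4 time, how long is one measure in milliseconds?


Let's work it out.
Quarter-note beat duration = 60000 / 102 ms
Beats per measure (6/4) = 6
One measure = 6 × 60000 / 102 = 360000 / 102 ms
= 3529.4 ms


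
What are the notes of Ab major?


Let's work it out.
Major scale pattern: W-W-H-W-W-W-H (2-2-1-2-2-2-1 semitones)
Starting from Ab:
  Ab + 2 semitones → Bb
  Bb + 2 semitones → C
  C + 1 semitone → Db
  Db + 2 semitones → Eb
  Eb + 2 semitones → F
  F + 2 semitones → G
  G + 1 semitone → Ab
Scale = Ab Bb C Db Eb F G


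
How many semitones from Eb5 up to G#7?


Absolute semitone position = octave×12 + chromatic position
Eb5: 5×12 + 3 = 63
G#7: 7×12 + 8 = 92
Difference = 92 - 63 = 29
= 29 semitones


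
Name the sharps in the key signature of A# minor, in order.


Step by step:
Sharp minor keys follow the circle of fifths: A(0), E(1), B(2), F#(3), C#(4), G#(5), D#(6), A#(7)
A# minor has 7 sharps
Order of sharps: F# C# G# D# A# E# B# → first 7: F#, C#, G#, D#, A#, E#, B#
= F#, C#, G#, D#, A#, E#, B#


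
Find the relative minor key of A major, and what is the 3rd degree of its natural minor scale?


The relative minor shares the major's key signature and starts on its 6th degree
6th degree = a major 6th above the tonic; a major 6th above A is F#
→ relative minor of A major is F# minor
F# natural minor scale: F# G# A B C# D E
= F# minor; 3rd degree = A


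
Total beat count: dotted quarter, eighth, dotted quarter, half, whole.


Solution.
Beat values:
  dotted quarter = 1.5 beats
  eighth = 0.5 beats
  dotted quarter = 1.5 beats
  half = 2 beats
  whole = 4 beats
Sum = 1.5 + 0.5 + 1.5 + 2 + 4
= 9.5 beats


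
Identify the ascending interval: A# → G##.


Letter names: A → G spans 7 letter names → a 7th
Semitones: A# → G## = 11 half-steps
A 7th of 11 semitones is a major 7th
= major 7th


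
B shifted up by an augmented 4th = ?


Step by step:
augmented 4th: 4 letter names, 6 semitones
Letter: B + 3 → E
Pitch: B + 6 semitones, spelled as an E → E#
= E#


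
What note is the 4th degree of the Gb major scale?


Major scale pattern: W-W-H-W-W-W-H (2-2-1-2-2-2-1 semitones)
Starting from Gb:
  Gb + 2 semitones → Ab
  Ab + 2 semitones → Bb
  Bb + 1 semitone → Cb
  Cb + 2 semitones → Db
  Db + 2 semitones → Eb
  Eb + 2 semitones → F
  F + 1 semitone → Gb
Scale: Gb Ab Bb Cb Db Eb F
Degree 4 = Cb


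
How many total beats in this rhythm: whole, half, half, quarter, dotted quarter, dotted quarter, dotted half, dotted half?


Step by step:
Beat values:
  whole = 4 beats
  half = 2 beats
  half = 2 beats
  quarter = 1 beat
  dotted quarter = 1.5 beats
  dotted quarter = 1.5 beats
  dotted half = 3 beats
  dotted half = 3 beats
Sum = 4 + 2 + 2 + 1 + 1.5 + 1.5 + 3 + 3
= 18 beats


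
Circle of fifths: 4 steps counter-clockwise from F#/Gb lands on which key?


Working:
Each counter-clockwise step moves down a perfect 5th (= up a perfect 4th)
From F#/Gb: F#/Gb → B → E → A → D
= D


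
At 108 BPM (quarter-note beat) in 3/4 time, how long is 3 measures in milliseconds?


Step by step:
Quarter-note beat duration = 60000 / 108 ms
Beats per measure (3/4) = 3
One measure = 3 × 60000 / 108 = 180000 / 108 ms
3 measures = 3 × 180000 / 108 = 540000 / 108
= 5000.0 ms


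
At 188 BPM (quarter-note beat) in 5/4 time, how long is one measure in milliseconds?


Quarter-note beat duration = 60000 / 188 ms
Beats per measure (5/4) = 5
One measure = 5 × 60000 / 188 = 300000 / 188 ms
= 1595.7 ms


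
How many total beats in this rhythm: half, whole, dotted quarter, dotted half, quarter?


Beat values:
  half = 2 beats
  whole = 4 beats
  dotted quarter = 1.5 beats
  dotted half = 3 beats
  quarter = 1 beat
Sum = 2 + 4 + 1.5 + 3 + 1
= 11.5 beats


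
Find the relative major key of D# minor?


Step by step:
The relative major shares the key signature and is a minor 3rd above the minor tonic
A minor 3rd above D# is F#
→ relative major of D# minor is F# major
= F# major


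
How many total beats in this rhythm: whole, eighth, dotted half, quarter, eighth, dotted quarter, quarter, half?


Reasoning:
Beat values:
  whole = 4 beats
  eighth = 0.5 beats
  dotted half = 3 beats
  quarter = 1 beat
  eighth = 0.5 beats
  dotted quarter = 1.5 beats
  quarter = 1 beat
  half = 2 beats
Sum = 4 + 0.5 + 3 + 1 + 0.5 + 1.5 + 1 + 2
= 13.5 beats


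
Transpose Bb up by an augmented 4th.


Working:
augmented 4th: 4 letter names, 6 semitones
Letter: B + 3 → E
Pitch: Bb + 6 semitones, spelled as an E → E
= E


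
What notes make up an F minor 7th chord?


Minor 7th chord = root + minor 3rd + perfect 5th + minor 7th
Seventh chords stack in thirds, so the letter names are F-A-C-E
Root: F
Minor 3rd above F: Ab
Perfect 5th above F: C
Minor 7th above F: Eb
Chord = F Ab C Eb


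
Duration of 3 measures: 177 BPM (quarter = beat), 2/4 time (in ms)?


Let's work it out.
Quarter-note beat duration = 60000 / 177 ms
Beats per measure (2/4) = 2
One measure = 2 × 60000 / 177 = 120000 / 177 ms
3 measures = 3 × 120000 / 177 = 360000 / 177
= 2033.9 ms


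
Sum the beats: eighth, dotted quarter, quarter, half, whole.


Step by step:
Beat values:
  eighth = 0.5 beats
  dotted quarter = 1.5 beats
  quarter = 1 beat
  half = 2 beats
  whole = 4 beats
Sum = 0.5 + 1.5 + 1 + 2 + 4
= 9 beats


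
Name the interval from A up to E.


Solution.
Letter names: A → E spans 5 letter names → a 5th
Semitones: A → E = 7 half-steps
A 5th of 7 semitones is a perfect 5th
= perfect 5th


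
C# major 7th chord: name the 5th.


Working:
Major 7th chord = root + major 3rd + perfect 5th + major 7th
Seventh chords stack in thirds, so the letter names are C-E-G-B
Root: C#
Major 3rd above C#: E#
Perfect 5th above C#: G#
Major 7th above C#: B#
The 5th = G#


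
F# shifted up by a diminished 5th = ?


Solution.
diminished 5th: 5 letter names, 6 semitones
Letter: F + 4 → C
Pitch: F# + 6 semitones, spelled as a C → C
= C


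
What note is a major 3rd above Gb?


A 3rd spans 3 letter names, so from G we land on B
A major 3rd = 4 semitones above Gb
Spell B at that pitch: Bb
= Bb


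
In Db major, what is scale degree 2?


Step by step:
Major scale pattern: W-W-H-W-W-W-H (2-2-1-2-2-2-1 semitones)
Starting from Db:
  Db + 2 semitones → Eb
  Eb + 2 semitones → F
  F + 1 semitone → Gb
  Gb + 2 semitones → Ab
  Ab + 2 semitones → Bb
  Bb + 2 semitones → C
  C + 1 semitone → Db
Scale: Db Eb F Gb Ab Bb C
Degree 2 = Eb


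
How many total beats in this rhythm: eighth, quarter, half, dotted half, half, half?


Reasoning:
Beat values:
  eighth = 0.5 beats
  quarter = 1 beat
  half = 2 beats
  dotted half = 3 beats
  half = 2 beats
  half = 2 beats
Sum = 0.5 + 1 + 2 + 3 + 2 + 2
= 10.5 beats


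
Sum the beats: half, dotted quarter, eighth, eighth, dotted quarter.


Working:
Beat values:
  half = 2 beats
  dotted quarter = 1.5 beats
  eighth = 0.5 beats
  eighth = 0.5 beats
  dotted quarter = 1.5 beats
Sum = 2 + 1.5 + 0.5 + 0.5 + 1.5
= 6 beats


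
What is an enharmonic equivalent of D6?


Reasoning:
Enharmonic notes sound the same pitch but are spelled with different letter names
D and C## name the same pitch class
= C##6


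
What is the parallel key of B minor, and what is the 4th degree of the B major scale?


Reasoning:
Parallel keys share the same tonic but differ in mode
B minor → parallel is B major
B major scale: B C# D# E F# G# A#
= B major; 4th degree = E


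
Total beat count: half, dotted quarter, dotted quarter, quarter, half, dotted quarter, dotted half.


Let's work it out.
Beat values:
  half = 2 beats
  dotted quarter = 1.5 beats
  dotted quarter = 1.5 beats
  quarter = 1 beat
  half = 2 beats
  dotted quarter = 1.5 beats
  dotted half = 3 beats
Sum = 2 + 1.5 + 1.5 + 1 + 2 + 1.5 + 3
= 12.5 beats


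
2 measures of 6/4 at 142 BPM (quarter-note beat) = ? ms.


Quarter-note beat duration = 60000 / 142 ms
Beats per measure (6/4) = 6
One measure = 6 × 60000 / 142 = 360000 / 142 ms
2 measures = 2 × 360000 / 142 = 720000 / 142
= 5070.4 ms


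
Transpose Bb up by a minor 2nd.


Solution.
minor 2nd: 2 letter names, 1 semitones
Letter: B + 1 → C
Pitch: Bb + 1 semitones, spelled as a C → Cb
= Cb


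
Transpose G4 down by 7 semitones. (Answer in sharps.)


Step by step:
G4: chromatic position 7 in octave 4 → absolute = 4×12 + 7 = 55
Transpose down 7: 55 - 7 = 48
48 = 4×12 + 0 → C in octave 4
Result = C4


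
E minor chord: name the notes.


Solution.
Minor triad = root + minor 3rd (3 semitones) + perfect 5th (7 semitones)
A triad on E stacks thirds, so the chord tones use letter names E-G-B
Root: E
Minor 3rd above E: G
Perfect 5th above E: B
Chord = E G B


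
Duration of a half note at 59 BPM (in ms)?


Let's work it out.
One quarter-note beat = 60000 / BPM = 60000 / 59 ms
Half note = 2 × quarter note
Duration = 2 × 60000 / 59 = 120000 / 59
= 2033.9 ms


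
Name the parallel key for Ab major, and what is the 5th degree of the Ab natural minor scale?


Let's work it out.
Parallel keys share the same tonic but differ in mode
Ab major → parallel is Ab minor
Ab natural minor scale: Ab Bb Cb Db Eb Fb Gb
= Ab minor; 5th degree = Eb


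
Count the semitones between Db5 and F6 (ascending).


Absolute semitone position = octave×12 + chromatic position
Db5: 5×12 + 1 = 61
F6: 6×12 + 5 = 77
Difference = 77 - 61 = 16
= 16 semitones


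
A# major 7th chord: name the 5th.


Let's work it out.
Major 7th chord = root + major 3rd + perfect 5th + major 7th
Seventh chords stack in thirds, so the letter names are A-C-E-G
Root: A#
Major 3rd above A#: C##
Perfect 5th above A#: E#
Major 7th above A#: G##
The 5th = E#


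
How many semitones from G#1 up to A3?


Absolute semitone position = octave×12 + chromatic position
G#1: 1×12 + 8 = 20
A3: 3×12 + 9 = 45
Difference = 45 - 20 = 25
= 25 semitones


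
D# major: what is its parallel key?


Working:
Parallel keys share the same tonic but differ in mode
D# major → parallel is D# minor
= D# minor


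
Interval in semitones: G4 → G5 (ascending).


Absolute semitone position = octave×12 + chromatic position
G4: 4×12 + 7 = 55
G5: 5×12 + 7 = 67
Difference = 67 - 55 = 12
= 12 semitones


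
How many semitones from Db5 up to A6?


Absolute semitone position = octave×12 + chromatic position
Db5: 5×12 + 1 = 61
A6: 6×12 + 9 = 81
Difference = 81 - 61 = 20
= 20 semitones


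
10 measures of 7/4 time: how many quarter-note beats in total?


Reasoning:
Time signature 7/4: the bottom number 4 means the quarter note gets one count
The top number 7 means 7 quarter-note beats per measure
Total = 7 × 10 measures
= 70 quarter-note beats


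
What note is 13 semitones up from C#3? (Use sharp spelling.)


C#3: chromatic position 1 in octave 3 → absolute = 3×12 + 1 = 37
Transpose up 13: 37 + 13 = 50
50 = 4×12 + 2 → D in octave 4
Result = D4


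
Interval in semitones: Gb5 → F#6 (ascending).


Working:
Absolute semitone position = octave×12 + chromatic position
Gb5: 5×12 + 6 = 66
F#6: 6×12 + 6 = 78
Difference = 78 - 66 = 12
= 12 semitones


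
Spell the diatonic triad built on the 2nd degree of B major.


B major scale: B C# D# E F# G# A#
Diatonic triad on degree 2 stacks scale notes 2, 4, 6: C# E G#
C#→E = 3 semitones; C#→G# = 7 semitones → minor triad
= C# E G# (minor)


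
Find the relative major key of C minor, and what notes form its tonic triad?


Step by step:
The relative major shares the key signature and is a minor 3rd above the minor tonic
A minor 3rd above C is Eb
→ relative major of C minor is Eb major
Tonic triad of Eb major = root + major 3rd + perfect 5th = Eb G Bb
= Eb major; triad = Eb G Bb


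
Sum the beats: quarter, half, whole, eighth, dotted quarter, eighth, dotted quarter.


Beat values:
  quarter = 1 beat
  half = 2 beats
  whole = 4 beats
  eighth = 0.5 beats
  dotted quarter = 1.5 beats
  eighth = 0.5 beats
  dotted quarter = 1.5 beats
Sum = 1 + 2 + 4 + 0.5 + 1.5 + 0.5 + 1.5
= 11 beats


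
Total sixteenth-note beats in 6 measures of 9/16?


Time signature 9/16: the bottom number 16 means the sixteenth note gets one count
The top number 9 means 9 sixteenth-note beats per measure
Total = 9 × 6 measures
= 54 sixteenth-note beats


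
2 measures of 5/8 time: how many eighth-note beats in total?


Time signature 5/8: the bottom number 8 means the eighth note gets one count
The top number 5 means 5 eighth-note beats per measure
Total = 5 × 2 measures
= 10 eighth-note beats


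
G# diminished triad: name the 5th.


Diminished triad = root + minor 3rd (3 semitones) + diminished 5th (6 semitones)
A triad on G# stacks thirds, so the chord tones use letter names G-B-D
Root: G#
Minor 3rd above G#: B
Diminished 5th above G#: D
The 5th = D


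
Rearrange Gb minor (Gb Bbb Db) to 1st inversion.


Let's work it out.
Root position: Gb Bbb Db
1st inversion: move root up an octave
Bass note: Bbb
Notes (bottom to top) = Bbb Db Gb


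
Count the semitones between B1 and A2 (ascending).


Working:
Absolute semitone position = octave×12 + chromatic position
B1: 1×12 + 11 = 23
A2: 2×12 + 9 = 33
Difference = 33 - 23 = 10
= 10 semitones


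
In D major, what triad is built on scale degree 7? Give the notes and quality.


Working:
D major scale: D E F# G A B C#
Diatonic triad on degree 7 stacks scale notes 7, 2, 4: C# E G
C#→E = 3 semitones; C#→G = 6 semitones → diminished triad
= C# E G (diminished)


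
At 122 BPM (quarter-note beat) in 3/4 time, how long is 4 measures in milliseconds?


Quarter-note beat duration = 60000 / 122 ms
Beats per measure (3/4) = 3
One measure = 3 × 60000 / 122 = 180000 / 122 ms
4 measures = 4 × 180000 / 122 = 720000 / 122
= 5901.6 ms


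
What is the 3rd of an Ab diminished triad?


Let's work it out.
Diminished triad = root + minor 3rd (3 semitones) + diminished 5th (6 semitones)
A triad on Ab stacks thirds, so the chord tones use letter names A-C-E
Root: Ab
Minor 3rd above Ab: Cb
Diminished 5th above Ab: Ebb
The 3rd = Cb


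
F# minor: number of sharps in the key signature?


Sharp minor keys follow the circle of fifths: A(0), E(1), B(2), F#(3), C#(4), G#(5), D#(6), A#(7)
F# minor has 3 sharps
Order of sharps: F# C# G# D# A# E# B# → first 3: F#, C#, G#
= 3 sharps


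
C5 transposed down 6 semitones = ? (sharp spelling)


C5: chromatic position 0 in octave 5 → absolute = 5×12 + 0 = 60
Transpose down 6: 60 - 6 = 54
54 = 4×12 + 6 → F# in octave 4
Result = F#4


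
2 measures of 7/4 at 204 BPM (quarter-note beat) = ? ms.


Solution.
Quarter-note beat duration = 60000 / 204 ms
Beats per measure (7/4) = 7
One measure = 7 × 60000 / 204 = 420000 / 204 ms
2 measures = 2 × 420000 / 204 = 840000 / 204
= 4117.6 ms


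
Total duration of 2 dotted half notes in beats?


Reasoning:
Base half note = 2 beats
Dot 1 adds half the previous value: +1
One dotted half = 2 + 1 = 3
2 of them = 2 × 3 = 6
= 6 beats


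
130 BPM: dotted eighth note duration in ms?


One quarter-note beat = 60000 / BPM = 60000 / 130 ms
Dotted eighth note = 3/4 × quarter note
Duration = 3/4 × 60000 / 130 = 45000 / 130
= 346.2 ms


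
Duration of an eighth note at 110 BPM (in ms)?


One quarter-note beat = 60000 / BPM = 60000 / 110 ms
Eighth note = 1/2 × quarter note
Duration = 1/2 × 60000 / 110 = 30000 / 110
= 272.7 ms


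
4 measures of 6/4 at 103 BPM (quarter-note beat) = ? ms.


Quarter-note beat duration = 60000 / 103 ms
Beats per measure (6/4) = 6
One measure = 6 × 60000 / 103 = 360000 / 103 ms
4 measures = 4 × 360000 / 103 = 1440000 / 103
= 13980.6 ms


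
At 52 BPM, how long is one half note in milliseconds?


One quarter-note beat = 60000 / BPM = 60000 / 52 ms
Half note = 2 × quarter note
Duration = 2 × 60000 / 52 = 120000 / 52
= 2307.7 ms


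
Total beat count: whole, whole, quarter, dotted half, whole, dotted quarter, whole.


Working:
Beat values:
  whole = 4 beats
  whole = 4 beats
  quarter = 1 beat
  dotted half = 3 beats
  whole = 4 beats
  dotted quarter = 1.5 beats
  whole = 4 beats
Sum = 4 + 4 + 1 + 3 + 4 + 1.5 + 4
= 21.5 beats


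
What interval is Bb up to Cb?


Reasoning:
Letter names: B → C spans 2 letter names → a 2nd
Semitones: Bb → Cb = 1 half-step
A 2nd of 1 semitone is a minor 2nd
= minor 2nd


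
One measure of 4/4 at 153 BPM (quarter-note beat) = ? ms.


Step by step:
Quarter-note beat duration = 60000 / 153 ms
Beats per measure (4/4) = 4
One measure = 4 × 60000 / 153 = 240000 / 153 ms
= 1568.6 ms


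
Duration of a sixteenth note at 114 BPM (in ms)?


Let's work it out.
One quarter-note beat = 60000 / BPM = 60000 / 114 ms
Sixteenth note = 1/4 × quarter note
Duration = 1/4 × 60000 / 114 = 15000 / 114
= 131.6 ms


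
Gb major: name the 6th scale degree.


Reasoning:
Major scale pattern: W-W-H-W-W-W-H (2-2-1-2-2-2-1 semitones)
Starting from Gb:
  Gb + 2 semitones → Ab
  Ab + 2 semitones → Bb
  Bb + 1 semitone → Cb
  Cb + 2 semitones → Db
  Db + 2 semitones → Eb
  Eb + 2 semitones → F
  F + 1 semitone → Gb
Scale: Gb Ab Bb Cb Db Eb F
Degree 6 = Eb


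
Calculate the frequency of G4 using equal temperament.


Solution.
f = 440 × 2^(n/12) where n = semitones from A4
G4: -2 semitones from A4
f = 440 × 2^(-2/12)
f = 392.00 Hz


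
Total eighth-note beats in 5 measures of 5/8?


Reasoning:
Time signature 5/8: the bottom number 8 means the eighth note gets one count
The top number 5 means 5 eighth-note beats per measure
Total = 5 × 5 measures
= 25 eighth-note beats


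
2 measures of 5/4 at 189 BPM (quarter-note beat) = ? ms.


Solution.
Quarter-note beat duration = 60000 / 189 ms
Beats per measure (5/4) = 5
One measure = 5 × 60000 / 189 = 300000 / 189 ms
2 measures = 2 × 300000 / 189 = 600000 / 189
= 3174.6 ms


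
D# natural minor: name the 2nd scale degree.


Step by step:
Natural minor scale pattern: W-H-W-W-H-W-W (2-1-2-2-1-2-2 semitones)
Starting from D#:
  D# + 2 semitones → E#
  E# + 1 semitone → F#
  F# + 2 semitones → G#
  G# + 2 semitones → A#
  A# + 1 semitone → B
  B + 2 semitones → C#
  C# + 2 semitones → D#
Scale: D# E# F# G# A# B C#
Degree 2 = E#


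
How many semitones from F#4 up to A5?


Step by step:
Absolute semitone position = octave×12 + chromatic position
F#4: 4×12 + 6 = 54
A5: 5×12 + 9 = 69
Difference = 69 - 54 = 15
= 15 semitones


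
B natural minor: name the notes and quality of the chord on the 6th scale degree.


Solution.
B natural minor scale: B C# D E F# G A
Diatonic triad on degree 6 stacks scale notes 6, 1, 3: G B D
G→B = 4 semitones; G→D = 7 semitones → major triad
= G B D (major)


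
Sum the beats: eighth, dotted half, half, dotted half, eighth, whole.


Step by step:
Beat values:
  eighth = 0.5 beats
  dotted half = 3 beats
  half = 2 beats
  dotted half = 3 beats
  eighth = 0.5 beats
  whole = 4 beats
Sum = 0.5 + 3 + 2 + 3 + 0.5 + 4
= 13 beats


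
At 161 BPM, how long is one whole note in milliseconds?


One quarter-note beat = 60000 / BPM = 60000 / 161 ms
Whole note = 4 × quarter note
Duration = 4 × 60000 / 161 = 240000 / 161
= 1490.7 ms


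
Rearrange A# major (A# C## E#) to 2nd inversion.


Root position: A# C## E#
2nd inversion: move root and 3rd up an octave
Bass note: E#
Notes (bottom to top) = E# A# C##


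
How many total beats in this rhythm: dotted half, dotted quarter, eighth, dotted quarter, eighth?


Solution.
Beat values:
  dotted half = 3 beats
  dotted quarter = 1.5 beats
  eighth = 0.5 beats
  dotted quarter = 1.5 beats
  eighth = 0.5 beats
Sum = 3 + 1.5 + 0.5 + 1.5 + 0.5
= 7 beats


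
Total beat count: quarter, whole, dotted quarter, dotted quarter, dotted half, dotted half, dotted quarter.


Reasoning:
Beat values:
  quarter = 1 beat
  whole = 4 beats
  dotted quarter = 1.5 beats
  dotted quarter = 1.5 beats
  dotted half = 3 beats
  dotted half = 3 beats
  dotted quarter = 1.5 beats
Sum = 1 + 4 + 1.5 + 1.5 + 3 + 3 + 1.5
= 15.5 beats


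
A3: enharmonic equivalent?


Enharmonic notes sound the same pitch but are spelled with different letter names
A and Bbb name the same pitch class
= Bbb3


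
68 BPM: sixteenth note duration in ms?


One quarter-note beat = 60000 / BPM = 60000 / 68 ms
Sixteenth note = 1/4 × quarter note
Duration = 1/4 × 60000 / 68 = 15000 / 68
= 220.6 ms


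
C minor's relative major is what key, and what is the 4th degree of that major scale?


Working:
The relative major shares the key signature and is a minor 3rd above the minor tonic
A minor 3rd above C is Eb
→ relative major of C minor is Eb major
Eb major scale: Eb F G Ab Bb C D
= Eb major; 4th degree = Ab


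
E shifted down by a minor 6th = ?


Step by step:
minor 6th: 6 letter names, 8 semitones
Letter: E - 5 → G
Pitch: E - 8 semitones, spelled as a G → G#
= G#


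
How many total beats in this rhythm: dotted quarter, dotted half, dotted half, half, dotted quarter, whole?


Solution.
Beat values:
  dotted quarter = 1.5 beats
  dotted half = 3 beats
  dotted half = 3 beats
  half = 2 beats
  dotted quarter = 1.5 beats
  whole = 4 beats
Sum = 1.5 + 3 + 3 + 2 + 1.5 + 4
= 15 beats


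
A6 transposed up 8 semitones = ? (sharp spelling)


A6: chromatic position 9 in octave 6 → absolute = 6×12 + 9 = 81
Transpose up 8: 81 + 8 = 89
89 = 7×12 + 5 → F in octave 7
Result = F7


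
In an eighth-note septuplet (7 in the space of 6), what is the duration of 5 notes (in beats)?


Working:
Septuplet: 7 notes occupy the space of 6 eighth notes
Space = 6 × 1/2 = 3 beats
Each septuplet note = 3 / 7 = 3/7 beats
5 notes = 5 × 3/7 = 15/7
= 15/7 beats


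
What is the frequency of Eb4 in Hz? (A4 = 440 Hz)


Solution.
f = 440 × 2^(n/12) where n = semitones from A4
Eb4: -6 semitones from A4
f = 440 × 2^(-6/12)
f = 311.13 Hz


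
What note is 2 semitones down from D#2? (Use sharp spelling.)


Reasoning:
D#2: chromatic position 3 in octave 2 → absolute = 2×12 + 3 = 27
Transpose down 2: 27 - 2 = 25
25 = 2×12 + 1 → C# in octave 2
Result = C#2


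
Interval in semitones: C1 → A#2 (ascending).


Absolute semitone position = octave×12 + chromatic position
C1: 1×12 + 0 = 12
A#2: 2×12 + 10 = 34
Difference = 34 - 12 = 22
= 22 semitones


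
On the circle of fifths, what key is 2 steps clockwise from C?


Reasoning:
Each clockwise step on the circle of fifths moves up a perfect 5th
From C: C → G → D
= D


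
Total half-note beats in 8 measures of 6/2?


Time signature 6/2: the bottom number 2 means the half note gets one count
The top number 6 means 6 half-note beats per measure
Total = 6 × 8 measures
= 48 half-note beats


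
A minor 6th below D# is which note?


Working:
A 6th spans 6 letter names, so from D we land on F
A minor 6th = 8 semitones below D#
Spell F at that pitch: F##
= F##


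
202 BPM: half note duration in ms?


Working:
One quarter-note beat = 60000 / BPM = 60000 / 202 ms
Half note = 2 × quarter note
Duration = 2 × 60000 / 202 = 120000 / 202
= 594.1 ms


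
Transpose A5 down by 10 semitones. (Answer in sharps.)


Reasoning:
A5: chromatic position 9 in octave 5 → absolute = 5×12 + 9 = 69
Transpose down 10: 69 - 10 = 59
59 = 4×12 + 11 → B in octave 4
Result = B4


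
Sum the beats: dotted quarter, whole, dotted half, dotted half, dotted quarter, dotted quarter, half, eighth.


Solution.
Beat values:
  dotted quarter = 1.5 beats
  whole = 4 beats
  dotted half = 3 beats
  dotted half = 3 beats
  dotted quarter = 1.5 beats
  dotted quarter = 1.5 beats
  half = 2 beats
  eighth = 0.5 beats
Sum = 1.5 + 4 + 3 + 3 + 1.5 + 1.5 + 2 + 0.5
= 17 beats


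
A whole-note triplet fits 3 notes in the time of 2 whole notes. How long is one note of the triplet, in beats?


Triplet: 3 notes occupy the space of 2 whole notes
Space = 2 × 4 = 8 beats
Each triplet note = 8 / 3 = 8/3 beats
= 8/3 beats


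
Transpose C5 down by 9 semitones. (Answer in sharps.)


Step by step:
C5: chromatic position 0 in octave 5 → absolute = 5×12 + 0 = 60
Transpose down 9: 60 - 9 = 51
51 = 4×12 + 3 → D# in octave 4
Result = D#4


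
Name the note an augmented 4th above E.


A 4th spans 4 letter names, so from E we land on A
An augmented 4th = 6 semitones above E
Spell A at that pitch: A#
= A#


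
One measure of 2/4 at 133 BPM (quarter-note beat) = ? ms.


Quarter-note beat duration = 60000 / 133 ms
Beats per measure (2/4) = 2
One measure = 2 × 60000 / 133 = 120000 / 133 ms
= 902.3 ms


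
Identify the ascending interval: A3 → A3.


Solution.
Letter names: A → A spans 1 letter name → a unison
Semitones: A3 → A3 = 0 half-steps
A unison of 0 semitones is a perfect unison
= perfect unison


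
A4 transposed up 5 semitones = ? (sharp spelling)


Working:
A4: chromatic position 9 in octave 4 → absolute = 4×12 + 9 = 57
Transpose up 5: 57 + 5 = 62
62 = 5×12 + 2 → D in octave 5
Result = D5


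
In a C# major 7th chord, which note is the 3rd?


Solution.
Major 7th chord = root + major 3rd + perfect 5th + major 7th
Seventh chords stack in thirds, so the letter names are C-E-G-B
Root: C#
Major 3rd above C#: E#
Perfect 5th above C#: G#
Major 7th above C#: B#
The 3rd = E#


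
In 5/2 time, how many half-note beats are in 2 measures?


Working:
Time signature 5/2: the bottom number 2 means the half note gets one count
The top number 5 means 5 half-note beats per measure
Total = 5 × 2 measures
= 10 half-note beats


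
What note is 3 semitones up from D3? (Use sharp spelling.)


Solution.
D3: chromatic position 2 in octave 3 → absolute = 3×12 + 2 = 38
Transpose up 3: 38 + 3 = 41
41 = 3×12 + 5 → F in octave 3
Result = F3


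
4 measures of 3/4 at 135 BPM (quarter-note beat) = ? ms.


Reasoning:
Quarter-note beat duration = 60000 / 135 ms
Beats per measure (3/4) = 3
One measure = 3 × 60000 / 135 = 180000 / 135 ms
4 measures = 4 × 180000 / 135 = 720000 / 135
= 5333.3 ms


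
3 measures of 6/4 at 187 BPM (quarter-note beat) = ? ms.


Reasoning:
Quarter-note beat duration = 60000 / 187 ms
Beats per measure (6/4) = 6
One measure = 6 × 60000 / 187 = 360000 / 187 ms
3 measures = 3 × 360000 / 187 = 1080000 / 187
= 5775.4 ms


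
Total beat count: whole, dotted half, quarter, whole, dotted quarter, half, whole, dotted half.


Solution.
Beat values:
  whole = 4 beats
  dotted half = 3 beats
  quarter = 1 beat
  whole = 4 beats
  dotted quarter = 1.5 beats
  half = 2 beats
  whole = 4 beats
  dotted half = 3 beats
Sum = 4 + 3 + 1 + 4 + 1.5 + 2 + 4 + 3
= 22.5 beats


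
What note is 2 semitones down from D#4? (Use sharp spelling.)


Step by step:
D#4: chromatic position 3 in octave 4 → absolute = 4×12 + 3 = 51
Transpose down 2: 51 - 2 = 49
49 = 4×12 + 1 → C# in octave 4
Result = C#4


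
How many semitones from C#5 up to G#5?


Solution.
Absolute semitone position = octave×12 + chromatic position
C#5: 5×12 + 1 = 61
G#5: 5×12 + 8 = 68
Difference = 68 - 61 = 7
= 7 semitones


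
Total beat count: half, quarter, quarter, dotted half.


Working:
Beat values:
  half = 2 beats
  quarter = 1 beat
  quarter = 1 beat
  dotted half = 3 beats
Sum = 2 + 1 + 1 + 3
= 7 beats


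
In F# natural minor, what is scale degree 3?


Step by step:
Natural minor scale pattern: W-H-W-W-H-W-W (2-1-2-2-1-2-2 semitones)
Starting from F#:
  F# + 2 semitones → G#
  G# + 1 semitone → A
  A + 2 semitones → B
  B + 2 semitones → C#
  C# + 1 semitone → D
  D + 2 semitones → E
  E + 2 semitones → F#
Scale: F# G# A B C# D E
Degree 3 = A


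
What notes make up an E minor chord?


Let's work it out.
Minor triad = root + minor 3rd (3 semitones) + perfect 5th (7 semitones)
A triad on E stacks thirds, so the chord tones use letter names E-G-B
Root: E
Minor 3rd above E: G
Perfect 5th above E: B
Chord = E G B


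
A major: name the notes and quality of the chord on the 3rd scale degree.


Step by step:
A major scale: A B C# D E F# G#
Diatonic triad on degree 3 stacks scale notes 3, 5, 7: C# E G#
C#→E = 3 semitones; C#→G# = 7 semitones → minor triad
= C# E G# (minor)


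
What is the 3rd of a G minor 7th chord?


Working:
Minor 7th chord = root + minor 3rd + perfect 5th + minor 7th
Seventh chords stack in thirds, so the letter names are G-B-D-F
Root: G
Minor 3rd above G: Bb
Perfect 5th above G: D
Minor 7th above G: F
The 3rd = Bb


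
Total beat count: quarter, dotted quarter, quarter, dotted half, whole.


Beat values:
  quarter = 1 beat
  dotted quarter = 1.5 beats
  quarter = 1 beat
  dotted half = 3 beats
  whole = 4 beats
Sum = 1 + 1.5 + 1 + 3 + 4
= 10.5 beats


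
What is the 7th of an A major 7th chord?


Solution.
Major 7th chord = root + major 3rd + perfect 5th + major 7th
Seventh chords stack in thirds, so the letter names are A-C-E-G
Root: A
Major 3rd above A: C#
Perfect 5th above A: E
Major 7th above A: G#
The 7th = G#


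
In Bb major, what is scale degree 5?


Working:
Major scale pattern: W-W-H-W-W-W-H (2-2-1-2-2-2-1 semitones)
Starting from Bb:
  Bb + 2 semitones → C
  C + 2 semitones → D
  D + 1 semitone → Eb
  Eb + 2 semitones → F
  F + 2 semitones → G
  G + 2 semitones → A
  A + 1 semitone → Bb
Scale: Bb C D Eb F G A
Degree 5 = F
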